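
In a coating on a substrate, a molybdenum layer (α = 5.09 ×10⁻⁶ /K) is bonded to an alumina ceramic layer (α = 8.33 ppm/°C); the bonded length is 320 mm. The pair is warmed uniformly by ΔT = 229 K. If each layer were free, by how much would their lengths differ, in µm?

237 µm

Δα = |5.09 − 8.33|×10⁻⁶/K = 3.24×10⁻⁶/K.
ΔL_mismatch = Δα·L·ΔT = 3.24×10⁻⁶ × 320.0 mm × 229.0 K = 237 µm.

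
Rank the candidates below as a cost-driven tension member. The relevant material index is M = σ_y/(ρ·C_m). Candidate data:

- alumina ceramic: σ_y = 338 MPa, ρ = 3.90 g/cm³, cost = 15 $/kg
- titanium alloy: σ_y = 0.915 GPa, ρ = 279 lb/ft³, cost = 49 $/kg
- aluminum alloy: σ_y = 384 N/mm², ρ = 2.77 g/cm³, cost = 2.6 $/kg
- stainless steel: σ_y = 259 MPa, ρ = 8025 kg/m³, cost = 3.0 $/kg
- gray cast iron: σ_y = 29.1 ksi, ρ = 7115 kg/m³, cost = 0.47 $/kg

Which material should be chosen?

Convert each candidate to consistent units, then evaluate M:
  alumina ceramic: σ_y = 338.0 MPa, ρ = 3900 kg/m³, cost = 15.00 $/kg
  titanium alloy: σ_y = 915.0 MPa, ρ = 4469 kg/m³, cost = 49.00 $/kg
  aluminum alloy: σ_y = 384.0 MPa, ρ = 2770 kg/m³, cost = 2.600 $/kg
  stainless steel: σ_y = 259.0 MPa, ρ = 8025 kg/m³, cost = 3.000 $/kg
  gray cast iron: σ_y = 200.6 MPa, ρ = 7115 kg/m³, cost = 0.4700 $/kg
  gray cast iron: M = 60.0 kN·m per $
  aluminum alloy: M = 53.3 kN·m per $
  stainless steel: M = 10.8 kN·m per $
  alumina ceramic: M = 5.78 kN·m per $
  titanium alloy: M = 4.18 kN·m per $
Gray cast iron ranks first.

gray cast iron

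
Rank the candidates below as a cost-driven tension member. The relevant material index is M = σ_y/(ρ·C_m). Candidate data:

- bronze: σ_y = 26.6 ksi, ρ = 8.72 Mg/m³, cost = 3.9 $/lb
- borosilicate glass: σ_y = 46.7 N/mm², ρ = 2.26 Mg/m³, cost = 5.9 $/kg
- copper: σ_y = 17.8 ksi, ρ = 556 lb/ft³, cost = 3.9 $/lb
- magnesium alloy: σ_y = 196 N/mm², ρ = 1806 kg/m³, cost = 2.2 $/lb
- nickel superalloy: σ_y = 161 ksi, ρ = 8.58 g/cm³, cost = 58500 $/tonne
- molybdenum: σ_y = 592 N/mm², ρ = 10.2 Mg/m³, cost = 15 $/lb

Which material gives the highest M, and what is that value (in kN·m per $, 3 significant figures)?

Convert each candidate to consistent units, then evaluate M:
  bronze: σ_y = 183.4 MPa, ρ = 8720 kg/m³, cost = 8.598 $/kg
  borosilicate glass: σ_y = 46.70 MPa, ρ = 2260 kg/m³, cost = 5.900 $/kg
  copper: σ_y = 122.7 MPa, ρ = 8906 kg/m³, cost = 8.598 $/kg
  magnesium alloy: σ_y = 196.0 MPa, ρ = 1806 kg/m³, cost = 4.850 $/kg
  nickel superalloy: σ_y = 1110 MPa, ρ = 8580 kg/m³, cost = 58.50 $/kg
  molybdenum: σ_y = 592.0 MPa, ρ = 10200 kg/m³, cost = 33.07 $/kg
  magnesium alloy: M = 22.4 kN·m per $
  borosilicate glass: M = 3.50 kN·m per $
  bronze: M = 2.45 kN·m per $
  nickel superalloy: M = 2.21 kN·m per $
  molybdenum: M = 1.76 kN·m per $
  copper: M = 1.60 kN·m per $
Magnesium alloy has the largest M.

magnesium alloy, M = 22.4 kN·m per $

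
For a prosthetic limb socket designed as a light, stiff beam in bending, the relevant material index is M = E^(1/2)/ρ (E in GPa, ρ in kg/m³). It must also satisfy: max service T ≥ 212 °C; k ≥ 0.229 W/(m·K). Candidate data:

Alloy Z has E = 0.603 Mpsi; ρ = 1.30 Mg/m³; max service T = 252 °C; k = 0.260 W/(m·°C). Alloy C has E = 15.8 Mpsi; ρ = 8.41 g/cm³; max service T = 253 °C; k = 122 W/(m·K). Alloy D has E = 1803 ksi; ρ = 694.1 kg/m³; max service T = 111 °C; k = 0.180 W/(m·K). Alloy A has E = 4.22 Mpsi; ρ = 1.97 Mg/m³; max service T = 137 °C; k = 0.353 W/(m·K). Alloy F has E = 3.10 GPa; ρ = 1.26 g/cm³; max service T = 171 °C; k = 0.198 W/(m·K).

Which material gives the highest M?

Screen on constraints: max service T ≥ 212 °C; k ≥ 0.229 W/(m·K). Survivors: alloy Z, alloy C.
Normalizing units and computing the index:
  alloy Z: E = 4.158 GPa, ρ = 1300 kg/m³
  alloy C: E = 108.9 GPa, ρ = 8410 kg/m³
  alloy Z: M = 1.57×10⁻³
  alloy C: M = 1.24×10⁻³
The maximum is for alloy Z.

alloy Z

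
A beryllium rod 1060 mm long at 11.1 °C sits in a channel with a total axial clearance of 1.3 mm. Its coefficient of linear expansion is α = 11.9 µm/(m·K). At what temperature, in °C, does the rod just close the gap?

α·L₀·ΔT = 1.3 mm ⇒ ΔT = 1.3 / (11.9×10⁻⁶ × 1060.0) = 103.1 K.
T = 11.1 + 103.1 = 114.2 °C.

114 °C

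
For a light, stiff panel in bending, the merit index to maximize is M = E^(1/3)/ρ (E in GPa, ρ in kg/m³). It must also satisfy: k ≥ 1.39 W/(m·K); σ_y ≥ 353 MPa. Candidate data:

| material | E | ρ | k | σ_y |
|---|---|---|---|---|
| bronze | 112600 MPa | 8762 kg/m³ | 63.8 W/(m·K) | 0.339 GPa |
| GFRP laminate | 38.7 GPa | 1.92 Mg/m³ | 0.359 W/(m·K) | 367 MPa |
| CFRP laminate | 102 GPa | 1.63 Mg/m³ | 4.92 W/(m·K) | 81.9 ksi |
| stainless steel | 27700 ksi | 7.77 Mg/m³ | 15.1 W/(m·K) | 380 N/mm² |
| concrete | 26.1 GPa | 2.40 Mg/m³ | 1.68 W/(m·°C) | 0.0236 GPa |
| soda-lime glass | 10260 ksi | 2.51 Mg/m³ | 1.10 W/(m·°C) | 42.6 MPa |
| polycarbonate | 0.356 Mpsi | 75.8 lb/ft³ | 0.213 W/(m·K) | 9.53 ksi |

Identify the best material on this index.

CFRP laminate

Screen on constraints: k ≥ 1.39 W/(m·K); σ_y ≥ 353 MPa. Survivors: CFRP laminate, stainless steel.
In SI units:
  CFRP laminate: E = 102.0 GPa, ρ = 1630 kg/m³
  stainless steel: E = 191.0 GPa, ρ = 7770 kg/m³
  CFRP laminate: M = 2.87×10⁻³
  stainless steel: M = 0.741×10⁻³
The maximum is for CFRP laminate.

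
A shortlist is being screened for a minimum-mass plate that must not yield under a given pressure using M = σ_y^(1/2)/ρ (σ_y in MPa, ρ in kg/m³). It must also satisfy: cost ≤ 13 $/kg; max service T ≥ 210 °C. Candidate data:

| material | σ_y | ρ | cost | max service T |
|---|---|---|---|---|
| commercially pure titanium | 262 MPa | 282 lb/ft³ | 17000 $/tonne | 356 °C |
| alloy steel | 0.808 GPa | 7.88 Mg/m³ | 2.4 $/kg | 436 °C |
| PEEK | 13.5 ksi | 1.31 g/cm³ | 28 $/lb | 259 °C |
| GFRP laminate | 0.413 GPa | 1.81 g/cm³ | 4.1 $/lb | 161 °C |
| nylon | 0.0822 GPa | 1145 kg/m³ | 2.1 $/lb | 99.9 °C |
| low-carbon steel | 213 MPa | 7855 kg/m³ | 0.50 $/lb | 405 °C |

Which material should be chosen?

alloy steel

Screen on constraints: cost ≤ 13 $/kg; max service T ≥ 210 °C. Survivors: alloy steel, low-carbon steel.
After converting to SI:
  alloy steel: σ_y = 808.0 MPa, ρ = 7880 kg/m³
  low-carbon steel: σ_y = 213.0 MPa, ρ = 7855 kg/m³
  alloy steel: M = 3.61×10⁻³
  low-carbon steel: M = 1.86×10⁻³
Alloy steel ranks first.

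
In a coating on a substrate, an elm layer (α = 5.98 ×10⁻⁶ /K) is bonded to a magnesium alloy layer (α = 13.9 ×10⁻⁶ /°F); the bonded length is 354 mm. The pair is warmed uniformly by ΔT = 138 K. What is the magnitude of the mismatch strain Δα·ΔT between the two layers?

2.63×10⁻³

magnesium alloy: α = 13.9×10⁻⁶/°F × 9/5 = 25.0×10⁻⁶/K.
Δα = |5.98 − 25.0|×10⁻⁶/K = 19.0×10⁻⁶/K.
Mismatch strain = Δα·ΔT = 19.0×10⁻⁶ × 138.0 = 2.63×10⁻³.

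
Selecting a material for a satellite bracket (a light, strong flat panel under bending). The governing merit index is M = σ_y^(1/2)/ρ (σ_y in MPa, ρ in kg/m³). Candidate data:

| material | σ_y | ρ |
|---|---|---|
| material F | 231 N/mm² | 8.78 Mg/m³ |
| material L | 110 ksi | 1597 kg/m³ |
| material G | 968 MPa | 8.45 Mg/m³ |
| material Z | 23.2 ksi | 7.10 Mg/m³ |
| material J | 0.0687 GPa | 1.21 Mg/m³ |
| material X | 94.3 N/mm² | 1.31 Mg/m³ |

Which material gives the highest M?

material L

Putting every candidate on a common basis:
  material F: σ_y = 231.0 MPa, ρ = 8780 kg/m³
  material L: σ_y = 758.4 MPa, ρ = 1597 kg/m³
  material G: σ_y = 968.0 MPa, ρ = 8450 kg/m³
  material Z: σ_y = 160.0 MPa, ρ = 7100 kg/m³
  material J: σ_y = 68.70 MPa, ρ = 1210 kg/m³
  material X: σ_y = 94.30 MPa, ρ = 1310 kg/m³
  material L: M = 17.2×10⁻³
  material X: M = 7.41×10⁻³
  material J: M = 6.85×10⁻³
  material G: M = 3.68×10⁻³
  material Z: M = 1.78×10⁻³
  material F: M = 1.73×10⁻³
Highest index: material L.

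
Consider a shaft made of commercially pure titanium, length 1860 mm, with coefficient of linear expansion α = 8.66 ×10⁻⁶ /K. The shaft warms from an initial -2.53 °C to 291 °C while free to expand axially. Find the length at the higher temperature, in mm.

ΔT = 291 − (-2.53) = 293.5 K.
ΔL = α·L₀·ΔT = 8.66×10⁻⁶ × 1860 mm × 293.5 K = 4.73 mm.
L = L₀ + ΔL = 1860 + 4.73 = 1864.7 mm.

1864.7 mm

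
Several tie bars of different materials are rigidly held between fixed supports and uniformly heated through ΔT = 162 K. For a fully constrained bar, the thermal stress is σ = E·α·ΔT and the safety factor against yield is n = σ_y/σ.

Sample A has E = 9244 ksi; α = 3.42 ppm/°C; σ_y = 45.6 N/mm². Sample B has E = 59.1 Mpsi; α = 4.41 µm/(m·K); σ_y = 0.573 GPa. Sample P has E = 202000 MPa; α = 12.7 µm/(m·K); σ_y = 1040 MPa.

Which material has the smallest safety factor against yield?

sample A

Converting E to GPa, α to ×10⁻⁶/K, σ_y to MPa, then σ and n for each:
  sample A: E = 63.74, α = 3.42, σ_y = 45.60 → σ = 35.3 MPa, n = 1.29
  sample B: E = 407.5, α = 4.41, σ_y = 573.0 → σ = 291 MPa, n = 1.97
  sample P: E = 202.0, α = 12.7, σ_y = 1040 → σ = 416 MPa, n = 2.50
Smallest n: sample A with n = 1.29.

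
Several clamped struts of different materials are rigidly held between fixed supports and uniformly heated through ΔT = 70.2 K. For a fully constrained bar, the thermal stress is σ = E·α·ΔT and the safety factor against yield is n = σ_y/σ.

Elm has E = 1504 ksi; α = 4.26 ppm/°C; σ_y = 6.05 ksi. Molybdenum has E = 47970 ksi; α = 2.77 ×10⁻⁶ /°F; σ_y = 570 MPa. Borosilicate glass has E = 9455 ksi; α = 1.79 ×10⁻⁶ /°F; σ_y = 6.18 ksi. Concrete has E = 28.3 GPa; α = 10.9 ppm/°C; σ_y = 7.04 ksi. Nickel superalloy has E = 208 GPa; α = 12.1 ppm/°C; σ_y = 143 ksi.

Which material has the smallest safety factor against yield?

concrete

In consistent units (E in GPa, α in ×10⁻⁶/K, σ_y in MPa):
  elm: E = 10.37, α = 4.26, σ_y = 41.71 → σ = 3.10 MPa, n = 13.5
  molybdenum: E = 330.7, α = 4.99, σ_y = 570.0 → σ = 116 MPa, n = 4.92
  borosilicate glass: E = 65.19, α = 3.22, σ_y = 42.61 → σ = 14.7 MPa, n = 2.89
  concrete: E = 28.30, α = 10.9, σ_y = 48.54 → σ = 21.7 MPa, n = 2.24
  nickel superalloy: E = 208.0, α = 12.1, σ_y = 986.0 → σ = 177 MPa, n = 5.58
The minimum is concrete at n = 2.24.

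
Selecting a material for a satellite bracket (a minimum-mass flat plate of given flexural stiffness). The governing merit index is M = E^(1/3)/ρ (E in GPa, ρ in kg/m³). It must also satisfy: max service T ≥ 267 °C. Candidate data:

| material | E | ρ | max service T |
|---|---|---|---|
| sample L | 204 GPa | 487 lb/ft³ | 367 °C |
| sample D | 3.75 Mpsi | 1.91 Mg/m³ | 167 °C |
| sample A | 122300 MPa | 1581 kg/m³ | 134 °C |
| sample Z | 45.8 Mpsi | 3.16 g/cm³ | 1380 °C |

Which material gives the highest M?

sample Z

Screen on constraints: max service T ≥ 267 °C. Survivors: sample L, sample Z.
Normalizing units and computing the index:
  sample L: E = 204.0 GPa, ρ = 7801 kg/m³
  sample Z: E = 315.8 GPa, ρ = 3160 kg/m³
  sample Z: M = 2.15×10⁻³
  sample L: M = 0.755×10⁻³
The maximum is for sample Z.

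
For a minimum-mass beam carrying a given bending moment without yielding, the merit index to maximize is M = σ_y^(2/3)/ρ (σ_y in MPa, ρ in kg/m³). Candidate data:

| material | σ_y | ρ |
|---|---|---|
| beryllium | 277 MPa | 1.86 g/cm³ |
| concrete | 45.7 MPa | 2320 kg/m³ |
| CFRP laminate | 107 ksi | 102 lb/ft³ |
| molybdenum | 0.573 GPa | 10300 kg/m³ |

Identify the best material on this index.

CFRP laminate

Normalizing units and computing the index:
  beryllium: σ_y = 277.0 MPa, ρ = 1860 kg/m³
  concrete: σ_y = 45.70 MPa, ρ = 2320 kg/m³
  CFRP laminate: σ_y = 737.7 MPa, ρ = 1634 kg/m³
  molybdenum: σ_y = 573.0 MPa, ρ = 10300 kg/m³
  CFRP laminate: M = 50.0×10⁻³
  beryllium: M = 22.8×10⁻³
  molybdenum: M = 6.70×10⁻³
  concrete: M = 5.51×10⁻³
CFRP laminate ranks first.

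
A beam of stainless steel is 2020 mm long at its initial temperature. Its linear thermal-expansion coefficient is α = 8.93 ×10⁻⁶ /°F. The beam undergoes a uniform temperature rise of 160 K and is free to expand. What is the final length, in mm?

Convert α: 8.93×10⁻⁶/°F × (9/5) = 16.1×10⁻⁶/K.
ΔL = α·L₀·ΔT = 16.1×10⁻⁶ × 2020 mm × 160.0 K = 5.20 mm.
L = L₀ + ΔL = 2020 + 5.20 = 2025.2 mm.

2025.2 mm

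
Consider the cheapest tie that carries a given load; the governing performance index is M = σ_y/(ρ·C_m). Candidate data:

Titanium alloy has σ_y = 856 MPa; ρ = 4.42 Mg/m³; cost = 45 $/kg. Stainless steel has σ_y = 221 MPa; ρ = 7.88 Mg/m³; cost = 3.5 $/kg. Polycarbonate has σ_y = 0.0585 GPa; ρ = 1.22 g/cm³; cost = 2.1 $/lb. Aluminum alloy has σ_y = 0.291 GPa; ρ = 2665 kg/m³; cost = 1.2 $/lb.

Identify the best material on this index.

aluminum alloy

Normalizing units and computing the index:
  titanium alloy: σ_y = 856.0 MPa, ρ = 4420 kg/m³, cost = 45.00 $/kg
  stainless steel: σ_y = 221.0 MPa, ρ = 7880 kg/m³, cost = 3.500 $/kg
  polycarbonate: σ_y = 58.50 MPa, ρ = 1220 kg/m³, cost = 4.630 $/kg
  aluminum alloy: σ_y = 291.0 MPa, ρ = 2665 kg/m³, cost = 2.646 $/kg
  aluminum alloy: M = 41.3 kN·m per $
  polycarbonate: M = 10.4 kN·m per $
  stainless steel: M = 8.01 kN·m per $
  titanium alloy: M = 4.30 kN·m per $
Aluminum alloy ranks first.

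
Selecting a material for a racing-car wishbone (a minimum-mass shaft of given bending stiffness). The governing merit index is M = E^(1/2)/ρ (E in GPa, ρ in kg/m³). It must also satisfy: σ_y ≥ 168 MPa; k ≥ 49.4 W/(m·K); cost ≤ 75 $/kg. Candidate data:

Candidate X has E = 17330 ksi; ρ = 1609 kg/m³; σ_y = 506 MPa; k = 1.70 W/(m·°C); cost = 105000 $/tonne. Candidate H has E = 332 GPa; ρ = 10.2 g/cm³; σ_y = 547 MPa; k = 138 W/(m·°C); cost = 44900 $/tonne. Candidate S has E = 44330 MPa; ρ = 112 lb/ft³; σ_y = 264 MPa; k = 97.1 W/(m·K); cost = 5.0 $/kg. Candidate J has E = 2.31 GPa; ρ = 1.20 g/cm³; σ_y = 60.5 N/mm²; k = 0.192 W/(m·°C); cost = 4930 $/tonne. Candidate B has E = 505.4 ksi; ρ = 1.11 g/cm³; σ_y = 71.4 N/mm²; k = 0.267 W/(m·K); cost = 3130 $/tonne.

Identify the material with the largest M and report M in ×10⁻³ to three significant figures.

candidate S, M = 3.71×10⁻³

Screen on constraints: σ_y ≥ 168 MPa; k ≥ 49.4 W/(m·K); cost ≤ 75 $/kg. Survivors: candidate H, candidate S.
In SI units:
  candidate H: E = 332.0 GPa, ρ = 10200 kg/m³
  candidate S: E = 44.33 GPa, ρ = 1794 kg/m³
  candidate S: M = 3.71×10⁻³
  candidate H: M = 1.79×10⁻³
The maximum is for candidate S.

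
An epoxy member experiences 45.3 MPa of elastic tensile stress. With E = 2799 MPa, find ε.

E = 2799 MPa = 2.799 GPa = 2799 MPa.
ε = σ/E = 45.3 / 2799 = 0.0162.

0.0162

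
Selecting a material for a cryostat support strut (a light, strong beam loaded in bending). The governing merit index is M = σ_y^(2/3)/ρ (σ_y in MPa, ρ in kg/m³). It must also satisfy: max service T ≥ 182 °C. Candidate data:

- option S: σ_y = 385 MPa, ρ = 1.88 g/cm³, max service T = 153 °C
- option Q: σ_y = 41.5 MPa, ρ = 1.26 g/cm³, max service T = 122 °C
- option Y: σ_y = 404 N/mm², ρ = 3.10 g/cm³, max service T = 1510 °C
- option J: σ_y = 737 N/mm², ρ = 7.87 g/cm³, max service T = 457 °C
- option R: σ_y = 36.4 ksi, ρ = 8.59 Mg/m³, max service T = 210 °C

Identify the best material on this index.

Screen on constraints: max service T ≥ 182 °C. Survivors: option Y, option J, option R.
In SI units:
  option Y: σ_y = 404.0 MPa, ρ = 3100 kg/m³
  option J: σ_y = 737.0 MPa, ρ = 7870 kg/m³
  option R: σ_y = 251.0 MPa, ρ = 8590 kg/m³
  option Y: M = 17.6×10⁻³
  option J: M = 10.4×10⁻³
  option R: M = 4.63×10⁻³
The maximum is for option Y.

option Y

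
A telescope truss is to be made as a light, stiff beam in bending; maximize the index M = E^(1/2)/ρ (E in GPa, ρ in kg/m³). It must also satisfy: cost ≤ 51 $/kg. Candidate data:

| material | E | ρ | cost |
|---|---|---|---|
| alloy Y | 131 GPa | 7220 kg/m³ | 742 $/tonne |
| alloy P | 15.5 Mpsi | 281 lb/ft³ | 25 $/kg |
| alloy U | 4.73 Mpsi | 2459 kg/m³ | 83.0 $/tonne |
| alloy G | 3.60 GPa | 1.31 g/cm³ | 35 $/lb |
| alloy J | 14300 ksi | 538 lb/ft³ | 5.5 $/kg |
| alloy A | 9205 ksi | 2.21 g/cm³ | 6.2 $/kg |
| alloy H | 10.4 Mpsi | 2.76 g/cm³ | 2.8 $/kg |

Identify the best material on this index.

alloy A

Screen on constraints: cost ≤ 51 $/kg. Survivors: alloy Y, alloy P, alloy U, alloy J, alloy A, alloy H.
In SI units:
  alloy Y: E = 131.0 GPa, ρ = 7220 kg/m³
  alloy P: E = 106.9 GPa, ρ = 4501 kg/m³
  alloy U: E = 32.61 GPa, ρ = 2459 kg/m³
  alloy J: E = 98.60 GPa, ρ = 8618 kg/m³
  alloy A: E = 63.47 GPa, ρ = 2210 kg/m³
  alloy H: E = 71.71 GPa, ρ = 2760 kg/m³
  alloy A: M = 3.60×10⁻³
  alloy H: M = 3.07×10⁻³
  alloy U: M = 2.32×10⁻³
  alloy P: M = 2.30×10⁻³
  alloy Y: M = 1.59×10⁻³
  alloy J: M = 1.15×10⁻³
The maximum is for alloy A.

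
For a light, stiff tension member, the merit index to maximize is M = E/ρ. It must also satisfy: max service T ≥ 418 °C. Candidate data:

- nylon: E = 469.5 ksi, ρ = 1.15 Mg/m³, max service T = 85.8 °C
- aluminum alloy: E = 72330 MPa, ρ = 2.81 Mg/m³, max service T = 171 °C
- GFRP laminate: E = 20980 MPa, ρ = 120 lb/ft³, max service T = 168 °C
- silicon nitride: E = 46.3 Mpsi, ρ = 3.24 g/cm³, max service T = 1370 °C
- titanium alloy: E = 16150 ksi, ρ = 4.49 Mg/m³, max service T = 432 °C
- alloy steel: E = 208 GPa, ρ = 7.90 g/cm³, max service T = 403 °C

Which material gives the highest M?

Screen on constraints: max service T ≥ 418 °C. Survivors: silicon nitride, titanium alloy.
Normalizing units and computing the index:
  silicon nitride: E = 319.2 GPa, ρ = 3240 kg/m³
  titanium alloy: E = 111.4 GPa, ρ = 4490 kg/m³
  silicon nitride: M = 98.5 MN·m/kg
  titanium alloy: M = 24.8 MN·m/kg
The maximum is for silicon nitride.

silicon nitride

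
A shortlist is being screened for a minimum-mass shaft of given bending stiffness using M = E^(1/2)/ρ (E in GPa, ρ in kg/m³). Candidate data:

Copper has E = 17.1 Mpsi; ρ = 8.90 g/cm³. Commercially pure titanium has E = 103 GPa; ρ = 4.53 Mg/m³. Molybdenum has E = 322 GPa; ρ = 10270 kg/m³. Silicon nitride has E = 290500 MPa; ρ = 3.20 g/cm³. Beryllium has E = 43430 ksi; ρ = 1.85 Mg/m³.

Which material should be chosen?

Convert each candidate to consistent units, then evaluate M:
  copper: E = 117.9 GPa, ρ = 8900 kg/m³
  commercially pure titanium: E = 103.0 GPa, ρ = 4530 kg/m³
  molybdenum: E = 322.0 GPa, ρ = 10270 kg/m³
  silicon nitride: E = 290.5 GPa, ρ = 3200 kg/m³
  beryllium: E = 299.4 GPa, ρ = 1850 kg/m³
  beryllium: M = 9.35×10⁻³
  silicon nitride: M = 5.33×10⁻³
  commercially pure titanium: M = 2.24×10⁻³
  molybdenum: M = 1.75×10⁻³
  copper: M = 1.22×10⁻³
Beryllium ranks first.

beryllium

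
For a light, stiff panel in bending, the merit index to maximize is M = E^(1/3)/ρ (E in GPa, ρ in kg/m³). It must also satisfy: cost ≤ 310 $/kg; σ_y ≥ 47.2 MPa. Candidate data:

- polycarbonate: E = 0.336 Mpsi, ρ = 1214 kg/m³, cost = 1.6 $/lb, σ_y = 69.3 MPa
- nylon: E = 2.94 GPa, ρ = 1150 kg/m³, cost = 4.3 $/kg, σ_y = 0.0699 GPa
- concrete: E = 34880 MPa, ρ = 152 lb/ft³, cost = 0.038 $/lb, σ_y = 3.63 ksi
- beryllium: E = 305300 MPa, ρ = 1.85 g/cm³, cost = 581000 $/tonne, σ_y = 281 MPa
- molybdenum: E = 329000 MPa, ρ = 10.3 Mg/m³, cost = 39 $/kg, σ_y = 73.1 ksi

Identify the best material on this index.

Screen on constraints: cost ≤ 310 $/kg; σ_y ≥ 47.2 MPa. Survivors: polycarbonate, nylon, molybdenum.
After converting to SI:
  polycarbonate: E = 2.317 GPa, ρ = 1214 kg/m³
  nylon: E = 2.940 GPa, ρ = 1150 kg/m³
  molybdenum: E = 329.0 GPa, ρ = 10300 kg/m³
  nylon: M = 1.25×10⁻³
  polycarbonate: M = 1.09×10⁻³
  molybdenum: M = 0.670×10⁻³
Highest index: nylon.

nylon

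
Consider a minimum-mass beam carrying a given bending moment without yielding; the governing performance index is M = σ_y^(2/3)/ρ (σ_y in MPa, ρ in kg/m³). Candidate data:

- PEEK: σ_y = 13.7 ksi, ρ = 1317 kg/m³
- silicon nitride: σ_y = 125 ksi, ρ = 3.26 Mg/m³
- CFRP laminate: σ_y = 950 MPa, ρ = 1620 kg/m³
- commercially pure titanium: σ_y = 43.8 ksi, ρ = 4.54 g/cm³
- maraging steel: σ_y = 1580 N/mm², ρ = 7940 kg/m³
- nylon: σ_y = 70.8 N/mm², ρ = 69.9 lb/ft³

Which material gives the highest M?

Normalizing units and computing the index:
  PEEK: σ_y = 94.46 MPa, ρ = 1317 kg/m³
  silicon nitride: σ_y = 861.8 MPa, ρ = 3260 kg/m³
  CFRP laminate: σ_y = 950.0 MPa, ρ = 1620 kg/m³
  commercially pure titanium: σ_y = 302.0 MPa, ρ = 4540 kg/m³
  maraging steel: σ_y = 1580 MPa, ρ = 7940 kg/m³
  nylon: σ_y = 70.80 MPa, ρ = 1120 kg/m³
  CFRP laminate: M = 59.7×10⁻³
  silicon nitride: M = 27.8×10⁻³
  maraging steel: M = 17.1×10⁻³
  PEEK: M = 15.7×10⁻³
  nylon: M = 15.3×10⁻³
  commercially pure titanium: M = 9.91×10⁻³
Highest index: CFRP laminate.

CFRP laminate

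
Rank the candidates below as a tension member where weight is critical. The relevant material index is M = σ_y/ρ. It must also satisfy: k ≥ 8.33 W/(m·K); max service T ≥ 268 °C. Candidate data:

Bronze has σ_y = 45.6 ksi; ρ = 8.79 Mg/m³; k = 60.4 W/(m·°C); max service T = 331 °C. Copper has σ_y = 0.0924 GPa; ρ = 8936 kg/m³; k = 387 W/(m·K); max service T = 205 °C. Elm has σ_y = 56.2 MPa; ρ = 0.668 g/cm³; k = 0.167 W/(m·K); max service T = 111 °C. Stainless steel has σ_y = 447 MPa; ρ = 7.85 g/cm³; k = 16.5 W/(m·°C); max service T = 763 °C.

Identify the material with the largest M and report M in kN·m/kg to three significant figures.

Screen on constraints: k ≥ 8.33 W/(m·K); max service T ≥ 268 °C. Survivors: bronze, stainless steel.
Putting every candidate on a common basis:
  bronze: σ_y = 314.4 MPa, ρ = 8790 kg/m³
  stainless steel: σ_y = 447.0 MPa, ρ = 7850 kg/m³
  stainless steel: M = 56.9 kN·m/kg
  bronze: M = 35.8 kN·m/kg
Stainless steel has the largest M.

stainless steel, M = 56.9 kN·m/kg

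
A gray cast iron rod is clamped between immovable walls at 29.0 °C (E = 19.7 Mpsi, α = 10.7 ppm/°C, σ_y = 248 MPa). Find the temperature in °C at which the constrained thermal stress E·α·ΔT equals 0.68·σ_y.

E = 19.7 Mpsi = 135.8 GPa.
E·α·ΔT = 168.6 MPa ⇒ ΔT = 168.6 / (135.8×10³ × 10.7×10⁻⁶) = 116.0 K.
T = 29.0 + 116.0 = 145.0 °C.

145 °C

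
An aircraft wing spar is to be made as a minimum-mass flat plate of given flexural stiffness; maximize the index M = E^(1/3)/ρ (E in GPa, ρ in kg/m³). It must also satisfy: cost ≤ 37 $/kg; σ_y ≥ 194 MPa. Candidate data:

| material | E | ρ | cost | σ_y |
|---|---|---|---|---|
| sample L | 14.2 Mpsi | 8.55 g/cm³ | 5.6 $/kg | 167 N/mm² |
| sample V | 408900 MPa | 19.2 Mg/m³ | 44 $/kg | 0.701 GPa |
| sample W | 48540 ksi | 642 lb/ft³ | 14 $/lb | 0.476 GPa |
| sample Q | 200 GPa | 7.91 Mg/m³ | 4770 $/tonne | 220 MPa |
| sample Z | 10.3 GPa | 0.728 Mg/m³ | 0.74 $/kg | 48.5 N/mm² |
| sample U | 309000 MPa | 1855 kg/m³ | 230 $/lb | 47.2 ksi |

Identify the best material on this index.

sample Q

Screen on constraints: cost ≤ 37 $/kg; σ_y ≥ 194 MPa. Survivors: sample W, sample Q.
In SI units:
  sample W: E = 334.7 GPa, ρ = 10280 kg/m³
  sample Q: E = 200.0 GPa, ρ = 7910 kg/m³
  sample Q: M = 0.739×10⁻³
  sample W: M = 0.675×10⁻³
Sample Q has the largest M.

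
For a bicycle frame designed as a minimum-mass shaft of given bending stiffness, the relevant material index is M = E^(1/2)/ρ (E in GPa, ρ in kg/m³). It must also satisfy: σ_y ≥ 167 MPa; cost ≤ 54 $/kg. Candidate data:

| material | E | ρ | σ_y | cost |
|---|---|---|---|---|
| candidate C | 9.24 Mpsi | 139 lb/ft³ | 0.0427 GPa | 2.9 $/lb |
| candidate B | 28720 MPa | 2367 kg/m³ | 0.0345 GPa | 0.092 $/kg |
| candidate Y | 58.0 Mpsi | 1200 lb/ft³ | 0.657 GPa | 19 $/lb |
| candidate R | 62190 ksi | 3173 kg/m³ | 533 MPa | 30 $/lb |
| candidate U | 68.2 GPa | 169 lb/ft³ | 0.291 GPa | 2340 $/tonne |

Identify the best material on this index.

candidate U

Screen on constraints: σ_y ≥ 167 MPa; cost ≤ 54 $/kg. Survivors: candidate Y, candidate U.
Putting every candidate on a common basis:
  candidate Y: E = 399.9 GPa, ρ = 19220 kg/m³
  candidate U: E = 68.20 GPa, ρ = 2707 kg/m³
  candidate U: M = 3.05×10⁻³
  candidate Y: M = 1.04×10⁻³
Candidate U ranks first.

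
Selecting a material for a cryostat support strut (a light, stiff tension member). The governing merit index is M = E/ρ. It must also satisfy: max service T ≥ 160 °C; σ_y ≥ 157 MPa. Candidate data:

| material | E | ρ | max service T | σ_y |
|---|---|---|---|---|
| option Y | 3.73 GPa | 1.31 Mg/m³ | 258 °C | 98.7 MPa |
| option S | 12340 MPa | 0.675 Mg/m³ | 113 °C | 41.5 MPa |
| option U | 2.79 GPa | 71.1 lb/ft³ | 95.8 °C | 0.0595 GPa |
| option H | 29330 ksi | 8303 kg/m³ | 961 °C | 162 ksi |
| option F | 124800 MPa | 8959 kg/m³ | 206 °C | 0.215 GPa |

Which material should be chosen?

option H

Screen on constraints: max service T ≥ 160 °C; σ_y ≥ 157 MPa. Survivors: option H, option F.
After converting to SI:
  option H: E = 202.2 GPa, ρ = 8303 kg/m³
  option F: E = 124.8 GPa, ρ = 8959 kg/m³
  option H: M = 24.4 MN·m/kg
  option F: M = 13.9 MN·m/kg
Highest index: option H.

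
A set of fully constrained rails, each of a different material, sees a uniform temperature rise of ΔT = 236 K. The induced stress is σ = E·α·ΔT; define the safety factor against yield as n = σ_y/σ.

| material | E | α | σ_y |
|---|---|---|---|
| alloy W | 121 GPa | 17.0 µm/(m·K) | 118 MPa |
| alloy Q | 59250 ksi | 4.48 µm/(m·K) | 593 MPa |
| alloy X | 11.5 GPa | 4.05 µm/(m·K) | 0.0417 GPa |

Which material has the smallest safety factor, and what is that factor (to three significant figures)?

Converting E to GPa, α to ×10⁻⁶/K, σ_y to MPa, then σ and n for each:
  alloy W: E = 121.0, α = 17.0, σ_y = 118.0 → σ = 485 MPa, n = 0.243
  alloy Q: E = 408.5, α = 4.48, σ_y = 593.0 → σ = 432 MPa, n = 1.37
  alloy X: E = 11.50, α = 4.05, σ_y = 41.70 → σ = 11.0 MPa, n = 3.79
Alloy W has the lowest safety factor, n = 0.243.

alloy W, n = 0.243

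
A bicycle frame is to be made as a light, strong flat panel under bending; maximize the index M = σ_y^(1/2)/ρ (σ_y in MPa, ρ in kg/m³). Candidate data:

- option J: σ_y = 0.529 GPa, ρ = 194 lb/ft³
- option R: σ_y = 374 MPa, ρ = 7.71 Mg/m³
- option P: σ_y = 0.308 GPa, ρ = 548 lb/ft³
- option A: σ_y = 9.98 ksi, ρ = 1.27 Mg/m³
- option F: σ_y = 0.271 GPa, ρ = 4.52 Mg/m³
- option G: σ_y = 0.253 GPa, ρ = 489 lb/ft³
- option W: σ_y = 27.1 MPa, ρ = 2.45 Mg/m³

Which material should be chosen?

option J

In SI units:
  option J: σ_y = 529.0 MPa, ρ = 3108 kg/m³
  option R: σ_y = 374.0 MPa, ρ = 7710 kg/m³
  option P: σ_y = 308.0 MPa, ρ = 8778 kg/m³
  option A: σ_y = 68.81 MPa, ρ = 1270 kg/m³
  option F: σ_y = 271.0 MPa, ρ = 4520 kg/m³
  option G: σ_y = 253.0 MPa, ρ = 7833 kg/m³
  option W: σ_y = 27.10 MPa, ρ = 2450 kg/m³
  option J: M = 7.40×10⁻³
  option A: M = 6.53×10⁻³
  option F: M = 3.64×10⁻³
  option R: M = 2.51×10⁻³
  option W: M = 2.12×10⁻³
  option G: M = 2.03×10⁻³
  option P: M = 2.00×10⁻³
Option J ranks first.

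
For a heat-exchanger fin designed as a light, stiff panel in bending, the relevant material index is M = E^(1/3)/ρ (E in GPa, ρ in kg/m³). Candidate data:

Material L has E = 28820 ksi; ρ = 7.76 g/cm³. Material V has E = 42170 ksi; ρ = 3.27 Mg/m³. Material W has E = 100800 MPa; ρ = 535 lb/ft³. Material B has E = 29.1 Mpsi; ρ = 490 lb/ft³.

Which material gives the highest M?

material V

Normalizing units and computing the index:
  material L: E = 198.7 GPa, ρ = 7760 kg/m³
  material V: E = 290.8 GPa, ρ = 3270 kg/m³
  material W: E = 100.8 GPa, ρ = 8570 kg/m³
  material B: E = 200.6 GPa, ρ = 7849 kg/m³
  material V: M = 2.03×10⁻³
  material L: M = 0.752×10⁻³
  material B: M = 0.746×10⁻³
  material W: M = 0.543×10⁻³
Material V ranks first.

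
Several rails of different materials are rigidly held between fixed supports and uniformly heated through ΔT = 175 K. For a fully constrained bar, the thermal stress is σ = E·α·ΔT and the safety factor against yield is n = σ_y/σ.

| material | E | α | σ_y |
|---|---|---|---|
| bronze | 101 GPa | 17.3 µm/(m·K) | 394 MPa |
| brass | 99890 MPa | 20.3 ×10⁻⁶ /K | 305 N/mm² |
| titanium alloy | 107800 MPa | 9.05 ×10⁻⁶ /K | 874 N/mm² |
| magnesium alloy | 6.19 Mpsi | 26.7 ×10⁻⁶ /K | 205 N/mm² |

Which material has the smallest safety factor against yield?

brass

Converting E to GPa, α to ×10⁻⁶/K, σ_y to MPa, then σ and n for each:
  bronze: E = 101.0, α = 17.3, σ_y = 394.0 → σ = 306 MPa, n = 1.29
  brass: E = 99.89, α = 20.3, σ_y = 305.0 → σ = 355 MPa, n = 0.859
  titanium alloy: E = 107.8, α = 9.05, σ_y = 874.0 → σ = 171 MPa, n = 5.12
  magnesium alloy: E = 42.68, α = 26.7, σ_y = 205.0 → σ = 199 MPa, n = 1.03
The minimum is brass at n = 0.859.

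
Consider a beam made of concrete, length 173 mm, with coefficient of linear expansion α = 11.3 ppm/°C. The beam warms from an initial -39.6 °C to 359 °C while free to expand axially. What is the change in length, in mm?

ΔT = 359 − (-39.6) = 398.6 K.
ΔL = α·L₀·ΔT = 11.3×10⁻⁶ × 173 mm × 398.6 K = 0.779 mm.

0.779 mm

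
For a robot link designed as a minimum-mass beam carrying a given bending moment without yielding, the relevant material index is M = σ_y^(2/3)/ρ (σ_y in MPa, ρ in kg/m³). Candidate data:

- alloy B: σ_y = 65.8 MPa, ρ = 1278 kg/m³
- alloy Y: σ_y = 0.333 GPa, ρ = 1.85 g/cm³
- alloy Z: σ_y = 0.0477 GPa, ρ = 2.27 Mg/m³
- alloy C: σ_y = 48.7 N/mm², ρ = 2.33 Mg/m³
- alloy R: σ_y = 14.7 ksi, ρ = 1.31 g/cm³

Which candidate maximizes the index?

Putting every candidate on a common basis:
  alloy B: σ_y = 65.80 MPa, ρ = 1278 kg/m³
  alloy Y: σ_y = 333.0 MPa, ρ = 1850 kg/m³
  alloy Z: σ_y = 47.70 MPa, ρ = 2270 kg/m³
  alloy C: σ_y = 48.70 MPa, ρ = 2330 kg/m³
  alloy R: σ_y = 101.4 MPa, ρ = 1310 kg/m³
  alloy Y: M = 26.0×10⁻³
  alloy R: M = 16.6×10⁻³
  alloy B: M = 12.8×10⁻³
  alloy Z: M = 5.79×10⁻³
  alloy C: M = 5.72×10⁻³
Alloy Y has the largest M.

alloy Y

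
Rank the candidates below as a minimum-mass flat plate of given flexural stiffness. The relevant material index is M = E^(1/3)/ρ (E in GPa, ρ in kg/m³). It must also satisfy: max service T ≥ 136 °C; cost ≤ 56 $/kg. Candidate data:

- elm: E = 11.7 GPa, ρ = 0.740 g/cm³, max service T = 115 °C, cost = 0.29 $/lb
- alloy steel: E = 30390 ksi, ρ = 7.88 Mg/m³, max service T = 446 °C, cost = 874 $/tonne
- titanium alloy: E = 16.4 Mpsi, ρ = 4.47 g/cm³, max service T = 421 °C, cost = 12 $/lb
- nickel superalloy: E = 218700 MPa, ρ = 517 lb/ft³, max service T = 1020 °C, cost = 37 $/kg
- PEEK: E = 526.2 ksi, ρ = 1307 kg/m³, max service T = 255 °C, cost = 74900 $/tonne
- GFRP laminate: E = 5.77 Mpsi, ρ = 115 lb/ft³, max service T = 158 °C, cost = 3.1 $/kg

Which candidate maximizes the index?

Screen on constraints: max service T ≥ 136 °C; cost ≤ 56 $/kg. Survivors: alloy steel, titanium alloy, nickel superalloy, GFRP laminate.
After converting to SI:
  alloy steel: E = 209.5 GPa, ρ = 7880 kg/m³
  titanium alloy: E = 113.1 GPa, ρ = 4470 kg/m³
  nickel superalloy: E = 218.7 GPa, ρ = 8282 kg/m³
  GFRP laminate: E = 39.78 GPa, ρ = 1842 kg/m³
  GFRP laminate: M = 1.85×10⁻³
  titanium alloy: M = 1.08×10⁻³
  alloy steel: M = 0.754×10⁻³
  nickel superalloy: M = 0.728×10⁻³
Highest index: GFRP laminate.

GFRP laminate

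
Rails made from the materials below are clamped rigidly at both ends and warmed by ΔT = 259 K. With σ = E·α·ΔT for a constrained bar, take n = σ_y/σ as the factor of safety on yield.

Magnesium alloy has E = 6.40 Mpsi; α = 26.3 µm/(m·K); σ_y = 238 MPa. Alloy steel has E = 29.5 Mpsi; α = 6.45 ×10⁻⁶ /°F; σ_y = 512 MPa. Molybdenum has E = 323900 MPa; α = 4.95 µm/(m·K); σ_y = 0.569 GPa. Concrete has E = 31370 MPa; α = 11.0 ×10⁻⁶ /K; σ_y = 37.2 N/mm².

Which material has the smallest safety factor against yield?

Per material, after unit conversion:
  magnesium alloy: E = 44.13, α = 26.3, σ_y = 238.0 → σ = 301 MPa, n = 0.792
  alloy steel: E = 203.4, α = 11.6, σ_y = 512.0 → σ = 612 MPa, n = 0.837
  molybdenum: E = 323.9, α = 4.95, σ_y = 569.0 → σ = 415 MPa, n = 1.37
  concrete: E = 31.37, α = 11.0, σ_y = 37.20 → σ = 89.4 MPa, n = 0.416
Concrete has the lowest safety factor, n = 0.416.

concrete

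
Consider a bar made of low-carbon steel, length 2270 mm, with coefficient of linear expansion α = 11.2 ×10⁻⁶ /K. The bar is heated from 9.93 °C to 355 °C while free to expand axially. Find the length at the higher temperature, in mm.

2278.8 mm

ΔT = 355 − 9.93 = 345.1 K.
ΔL = α·L₀·ΔT = 11.2×10⁻⁶ × 2270 mm × 345.1 K = 8.77 mm.
L = L₀ + ΔL = 2270 + 8.77 = 2278.8 mm.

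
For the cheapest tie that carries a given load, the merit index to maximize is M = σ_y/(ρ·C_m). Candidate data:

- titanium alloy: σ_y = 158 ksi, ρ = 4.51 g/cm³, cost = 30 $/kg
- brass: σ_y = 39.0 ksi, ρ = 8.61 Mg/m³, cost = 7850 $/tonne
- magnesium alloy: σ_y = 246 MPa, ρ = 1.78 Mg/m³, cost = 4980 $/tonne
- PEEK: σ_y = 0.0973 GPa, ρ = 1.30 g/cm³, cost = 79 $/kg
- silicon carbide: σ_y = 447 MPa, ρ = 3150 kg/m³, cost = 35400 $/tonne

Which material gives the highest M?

magnesium alloy

Normalizing units and computing the index:
  titanium alloy: σ_y = 1089 MPa, ρ = 4510 kg/m³, cost = 30.00 $/kg
  brass: σ_y = 268.9 MPa, ρ = 8610 kg/m³, cost = 7.850 $/kg
  magnesium alloy: σ_y = 246.0 MPa, ρ = 1780 kg/m³, cost = 4.980 $/kg
  PEEK: σ_y = 97.30 MPa, ρ = 1300 kg/m³, cost = 79.00 $/kg
  silicon carbide: σ_y = 447.0 MPa, ρ = 3150 kg/m³, cost = 35.40 $/kg
  magnesium alloy: M = 27.8 kN·m per $
  titanium alloy: M = 8.05 kN·m per $
  silicon carbide: M = 4.01 kN·m per $
  brass: M = 3.98 kN·m per $
  PEEK: M = 0.947 kN·m per $
Magnesium alloy ranks first.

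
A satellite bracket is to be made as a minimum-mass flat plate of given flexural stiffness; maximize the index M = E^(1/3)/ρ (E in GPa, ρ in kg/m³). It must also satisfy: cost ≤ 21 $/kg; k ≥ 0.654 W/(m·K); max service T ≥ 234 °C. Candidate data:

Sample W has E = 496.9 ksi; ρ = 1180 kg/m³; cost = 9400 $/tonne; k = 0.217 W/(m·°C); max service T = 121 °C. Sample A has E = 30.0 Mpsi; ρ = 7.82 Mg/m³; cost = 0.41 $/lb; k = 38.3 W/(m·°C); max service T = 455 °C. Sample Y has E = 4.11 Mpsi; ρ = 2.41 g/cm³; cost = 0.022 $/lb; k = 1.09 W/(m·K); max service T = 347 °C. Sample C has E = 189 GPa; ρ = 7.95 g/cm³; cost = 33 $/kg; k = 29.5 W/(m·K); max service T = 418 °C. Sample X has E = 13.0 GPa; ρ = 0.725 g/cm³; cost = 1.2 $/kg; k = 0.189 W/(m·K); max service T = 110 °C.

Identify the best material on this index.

sample Y

Screen on constraints: cost ≤ 21 $/kg; k ≥ 0.654 W/(m·K); max service T ≥ 234 °C. Survivors: sample A, sample Y.
Normalizing units and computing the index:
  sample A: E = 206.8 GPa, ρ = 7820 kg/m³
  sample Y: E = 28.34 GPa, ρ = 2410 kg/m³
  sample Y: M = 1.27×10⁻³
  sample A: M = 0.756×10⁻³
Highest index: sample Y.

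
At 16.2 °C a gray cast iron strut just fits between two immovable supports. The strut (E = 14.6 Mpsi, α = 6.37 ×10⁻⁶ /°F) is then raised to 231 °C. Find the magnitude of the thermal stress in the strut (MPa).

E = 14.6 Mpsi = 100.7 GPa.
α = 6.37×10⁻⁶/°F × 9/5 = 11.5×10⁻⁶/K.
ΔT = 214.8 K. Constrained thermal stress σ = E·α·ΔT = 100.7×10³ MPa × 11.5×10⁻⁶ × 214.8 = 248 MPa (compressive).

248 MPa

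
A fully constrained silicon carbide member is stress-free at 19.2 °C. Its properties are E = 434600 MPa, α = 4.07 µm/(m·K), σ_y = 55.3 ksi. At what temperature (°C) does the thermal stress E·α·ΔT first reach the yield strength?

235 °C

E = 434600 MPa = 434.6 GPa.
σ_y = 55.3 ksi = 381.3 MPa.
E·α·ΔT = 381.3 MPa ⇒ ΔT = 381.3 / (434.6×10³ × 4.07×10⁻⁶) = 215.6 K.
T = 19.2 + 215.6 = 234.8 °C.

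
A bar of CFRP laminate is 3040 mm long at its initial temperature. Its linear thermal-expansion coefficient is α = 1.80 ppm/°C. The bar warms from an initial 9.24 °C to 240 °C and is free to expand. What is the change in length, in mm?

ΔT = 240 − 9.24 = 230.8 K.
ΔL = α·L₀·ΔT = 1.80×10⁻⁶ × 3040 mm × 230.8 K = 1.26 mm.

1.26 mm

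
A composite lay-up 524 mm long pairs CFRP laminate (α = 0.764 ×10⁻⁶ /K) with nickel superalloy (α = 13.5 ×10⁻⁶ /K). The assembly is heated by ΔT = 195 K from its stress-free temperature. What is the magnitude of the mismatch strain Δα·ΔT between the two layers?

2.48×10⁻³

Δα = |0.764 − 13.5|×10⁻⁶/K = 12.7×10⁻⁶/K.
Mismatch strain = Δα·ΔT = 12.7×10⁻⁶ × 195.0 = 2.48×10⁻³.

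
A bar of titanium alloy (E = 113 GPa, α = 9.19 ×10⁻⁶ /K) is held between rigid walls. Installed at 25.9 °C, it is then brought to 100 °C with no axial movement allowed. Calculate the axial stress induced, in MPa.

77.0 MPa

ΔT = 74.10 K. Constrained thermal stress σ = E·α·ΔT = 113.0×10³ MPa × 9.19×10⁻⁶ × 74.10 = 77.0 MPa (compressive).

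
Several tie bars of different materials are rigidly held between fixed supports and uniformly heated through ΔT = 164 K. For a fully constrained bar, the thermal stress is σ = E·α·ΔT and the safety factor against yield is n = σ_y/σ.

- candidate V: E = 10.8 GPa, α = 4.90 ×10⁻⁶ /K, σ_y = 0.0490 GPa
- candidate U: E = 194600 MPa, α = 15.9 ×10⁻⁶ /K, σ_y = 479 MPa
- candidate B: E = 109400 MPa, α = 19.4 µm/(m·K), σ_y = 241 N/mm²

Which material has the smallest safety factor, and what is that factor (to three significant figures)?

candidate B, n = 0.692

Per material, after unit conversion:
  candidate V: E = 10.80, α = 4.90, σ_y = 49.00 → σ = 8.68 MPa, n = 5.65
  candidate U: E = 194.6, α = 15.9, σ_y = 479.0 → σ = 507 MPa, n = 0.944
  candidate B: E = 109.4, α = 19.4, σ_y = 241.0 → σ = 348 MPa, n = 0.692
Candidate B has the lowest safety factor, n = 0.692.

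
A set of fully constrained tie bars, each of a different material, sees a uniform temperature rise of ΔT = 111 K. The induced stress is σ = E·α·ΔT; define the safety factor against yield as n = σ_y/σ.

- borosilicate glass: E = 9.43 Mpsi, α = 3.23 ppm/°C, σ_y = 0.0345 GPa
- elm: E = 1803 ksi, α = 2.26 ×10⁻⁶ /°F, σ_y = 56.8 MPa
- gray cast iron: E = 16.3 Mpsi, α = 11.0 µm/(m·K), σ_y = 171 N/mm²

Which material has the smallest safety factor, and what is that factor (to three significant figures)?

gray cast iron, n = 1.25

In consistent units (E in GPa, α in ×10⁻⁶/K, σ_y in MPa):
  borosilicate glass: E = 65.02, α = 3.23, σ_y = 34.50 → σ = 23.3 MPa, n = 1.48
  elm: E = 12.43, α = 4.07, σ_y = 56.80 → σ = 5.61 MPa, n = 10.1
  gray cast iron: E = 112.4, α = 11.0, σ_y = 171.0 → σ = 137 MPa, n = 1.25
Smallest n: gray cast iron with n = 1.25.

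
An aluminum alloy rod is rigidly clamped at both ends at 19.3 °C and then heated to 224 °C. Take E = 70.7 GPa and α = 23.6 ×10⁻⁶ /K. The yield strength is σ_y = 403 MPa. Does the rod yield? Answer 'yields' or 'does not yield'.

does not yield

ΔT = 204.7 K. Constrained thermal stress σ = E·α·ΔT = 70.70×10³ MPa × 23.6×10⁻⁶ × 204.7 = 342 MPa (compressive).
Compare to σ_y = 403 MPa: σ < σ_y, so it does not yield.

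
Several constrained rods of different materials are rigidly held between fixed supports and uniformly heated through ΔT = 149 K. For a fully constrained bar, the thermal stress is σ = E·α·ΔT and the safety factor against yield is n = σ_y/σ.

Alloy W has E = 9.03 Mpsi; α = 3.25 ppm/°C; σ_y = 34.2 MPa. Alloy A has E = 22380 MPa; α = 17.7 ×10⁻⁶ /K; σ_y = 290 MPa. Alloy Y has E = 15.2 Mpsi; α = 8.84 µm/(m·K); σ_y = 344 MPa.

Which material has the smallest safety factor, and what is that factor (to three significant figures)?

With everything in SI (GPa, ×10⁻⁶/K, MPa):
  alloy W: E = 62.26, α = 3.25, σ_y = 34.20 → σ = 30.1 MPa, n = 1.13
  alloy A: E = 22.38, α = 17.7, σ_y = 290.0 → σ = 59.0 MPa, n = 4.91
  alloy Y: E = 104.8, α = 8.84, σ_y = 344.0 → σ = 138 MPa, n = 2.49
Alloy W has the lowest safety factor, n = 1.13.

alloy W, n = 1.13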